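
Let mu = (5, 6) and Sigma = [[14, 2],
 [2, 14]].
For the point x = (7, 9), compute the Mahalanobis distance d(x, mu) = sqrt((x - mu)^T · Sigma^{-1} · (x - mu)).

Step 1 — centre the observation: (x - mu) = (2, 3).

Step 2 — invert Sigma. det(Sigma) = 14·14 - (2)² = 192.
  Sigma^{-1} = (1/det) · [[d, -b], [-b, a]] = [[0.0729, -0.0104],
 [-0.0104, 0.0729]].

Step 3 — form the quadratic (x - mu)^T · Sigma^{-1} · (x - mu):
  Sigma^{-1} · (x - mu) = (0.1146, 0.1979).
  (x - mu)^T · [Sigma^{-1} · (x - mu)] = (2)·(0.1146) + (3)·(0.1979) = 0.8229.

Step 4 — take square root: d = √(0.8229) ≈ 0.9071.

d(x, mu) = √(0.8229) ≈ 0.9071


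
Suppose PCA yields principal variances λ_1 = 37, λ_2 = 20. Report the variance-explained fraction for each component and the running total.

Step 1 — total variance = trace(Sigma) = Σ λ_i = 37 + 20 = 57.

Step 2 — fraction explained by component i = λ_i / Σ λ:
  PC1: 37/57 = 0.6491
  PC2: 20/57 = 0.3509

Step 3 — cumulative fraction after k components = (λ_1 + ... + λ_k) / Σ λ:
  k = 1: 37/57 = 0.6491
  k = 2: (37 + 20)/57 = 57/57 = 1

Summary (fraction, with percent):

explained: PC1 0.6491 (64.91%), PC2 0.3509 (35.09%);  cumulative: 0.6491, 1


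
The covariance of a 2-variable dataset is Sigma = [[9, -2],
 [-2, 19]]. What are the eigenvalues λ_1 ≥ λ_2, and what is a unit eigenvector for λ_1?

Step 1 — characteristic polynomial of 2×2 Sigma:
  det(Sigma - λI) = λ² - trace · λ + det = 0.
  trace = 9 + 19 = 28, det = 9·19 - (-2)² = 167.
Step 2 — discriminant:
  Δ = trace² - 4·det = 784 - 668 = 116.
Step 3 — eigenvalues:
  λ = (trace ± √Δ)/2 = (28 ± 10.7703)/2,
  λ_1 = 19.3852,  λ_2 = 8.6148.

Step 4 — unit eigenvector for λ_1: solve (Sigma - λ_1 I)v = 0. First row:
  (9 - 19.3852)·v_x + (-2)·v_y = 0, i.e. (-10.3852)·v_x + (-2)·v_y = 0,
  so v ∝ (b, λ_1 - a) = (-2, 10.3852); multiply by -1 so the first entry is positive: u = (2, -10.3852).
  ||u|| = √((2)² + (-10.3852)²) = √(111.8516) ≈ 10.576,
  v_1 = u/||u|| ≈ (0.1891, -0.982) (||v_1|| = 1).

λ_1 = 19.3852,  λ_2 = 8.6148;  v_1 ≈ (0.1891, -0.982)


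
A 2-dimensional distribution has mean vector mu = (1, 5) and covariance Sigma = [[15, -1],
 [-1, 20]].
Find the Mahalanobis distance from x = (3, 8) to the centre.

Step 1 — centre the observation: (x - mu) = (2, 3).

Step 2 — invert Sigma. det(Sigma) = 15·20 - (-1)² = 299.
  Sigma^{-1} = (1/det) · [[d, -b], [-b, a]] = [[0.0669, 0.0033],
 [0.0033, 0.0502]].

Step 3 — form the quadratic (x - mu)^T · Sigma^{-1} · (x - mu):
  Sigma^{-1} · (x - mu) = (0.1438, 0.1572).
  (x - mu)^T · [Sigma^{-1} · (x - mu)] = (2)·(0.1438) + (3)·(0.1572) = 0.7592.

Step 4 — take square root: d = √(0.7592) ≈ 0.8713.

d(x, mu) = √(0.7592) ≈ 0.8713


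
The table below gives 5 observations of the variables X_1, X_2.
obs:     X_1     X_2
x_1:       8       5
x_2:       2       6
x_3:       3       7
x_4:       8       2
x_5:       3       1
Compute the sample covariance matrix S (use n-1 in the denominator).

Step 1 — column means:
  mean(X_1) = (8 + 2 + 3 + 8 + 3) / 5 = 24/5 = 4.8
  mean(X_2) = (5 + 6 + 7 + 2 + 1) / 5 = 21/5 = 4.2

Step 2 — sample covariance S[i,j] = (1/(n-1)) · Σ_k (x_{k,i} - mean_i) · (x_{k,j} - mean_j), with n-1 = 4.
  S[X_1,X_1] = ((3.2)·(3.2) + (-2.8)·(-2.8) + (-1.8)·(-1.8) + (3.2)·(3.2) + (-1.8)·(-1.8)) / 4 = 34.8/4 = 8.7
  S[X_1,X_2] = ((3.2)·(0.8) + (-2.8)·(1.8) + (-1.8)·(2.8) + (3.2)·(-2.2) + (-1.8)·(-3.2)) / 4 = -8.8/4 = -2.2
  S[X_2,X_2] = ((0.8)·(0.8) + (1.8)·(1.8) + (2.8)·(2.8) + (-2.2)·(-2.2) + (-3.2)·(-3.2)) / 4 = 26.8/4 = 6.7

S is symmetric (S[j,i] = S[i,j]). Assembling:

S = [[8.7, -2.2],
 [-2.2, 6.7]]


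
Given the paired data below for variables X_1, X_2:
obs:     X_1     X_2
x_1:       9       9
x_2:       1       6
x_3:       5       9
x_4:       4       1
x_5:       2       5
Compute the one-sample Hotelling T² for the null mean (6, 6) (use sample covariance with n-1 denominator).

Step 1 — sample mean vector:
  mean(X_1) = (9 + 1 + 5 + 4 + 2) / 5 = 21/5 = 4.2
  mean(X_2) = (9 + 6 + 9 + 1 + 5) / 5 = 30/5 = 6
  x̄ = (4.2, 6),  deviation x̄ - mu_0 = (4.2, 6) - (6, 6) = (-1.8, 0).

Step 2 — sample covariance matrix, S[i,j] = (1/(n-1)) · Σ_k (x_{k,i} - mean_i) · (x_{k,j} - mean_j), divisor n-1 = 4:
  S[X_1,X_1] = ((4.8)·(4.8) + (-3.2)·(-3.2) + (0.8)·(0.8) + (-0.2)·(-0.2) + (-2.2)·(-2.2)) / 4 = 38.8/4 = 9.7
  S[X_1,X_2] = ((4.8)·(3) + (-3.2)·(0) + (0.8)·(3) + (-0.2)·(-5) + (-2.2)·(-1)) / 4 = 20/4 = 5
  S[X_2,X_2] = ((3)·(3) + (0)·(0) + (3)·(3) + (-5)·(-5) + (-1)·(-1)) / 4 = 44/4 = 11
  S = [[9.7, 5],
 [5, 11]].

Step 3 — invert S. det(S) = 9.7·11 - (5)² = 81.7.
  S^{-1} = (1/det) · [[d, -b], [-b, a]] = [[0.1346, -0.0612],
 [-0.0612, 0.1187]].

Step 4 — quadratic form (x̄ - mu_0)^T · S^{-1} · (x̄ - mu_0):
  S^{-1} · (x̄ - mu_0) = (-0.2424, 0.1102),
  (x̄ - mu_0)^T · [...] = (-1.8)·(-0.2424) + (0)·(0.1102) = 0.4362.

Step 5 — scale by n: T² = 5 · 0.4362 = 2.1812.

T² ≈ 2.1812


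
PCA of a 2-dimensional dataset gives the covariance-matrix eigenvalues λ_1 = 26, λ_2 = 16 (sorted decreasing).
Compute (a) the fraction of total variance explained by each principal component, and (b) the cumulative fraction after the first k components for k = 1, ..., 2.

Step 1 — total variance = trace(Sigma) = Σ λ_i = 26 + 16 = 42.

Step 2 — fraction explained by component i = λ_i / Σ λ:
  PC1: 26/42 = 0.619
  PC2: 16/42 = 0.381

Step 3 — cumulative fraction after k components = (λ_1 + ... + λ_k) / Σ λ:
  k = 1: 26/42 = 0.619
  k = 2: (26 + 16)/42 = 42/42 = 1

Summary (fraction, with percent):

explained: PC1 0.619 (61.9%), PC2 0.381 (38.1%);  cumulative: 0.619, 1


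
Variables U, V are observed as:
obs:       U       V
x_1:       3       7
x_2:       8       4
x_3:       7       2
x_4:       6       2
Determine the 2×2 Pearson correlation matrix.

Step 1 — column means:
  mean(U) = (3 + 8 + 7 + 6) / 4 = 24/4 = 6
  mean(V) = (7 + 4 + 2 + 2) / 4 = 15/4 = 3.75

Step 2 — sample variances and covariances s[i,j] = (1/(n-1)) · Σ_k (x_{k,i} - mean_i) · (x_{k,j} - mean_j), with n-1 = 3:
  s[U,U] = ((-3)·(-3) + (2)·(2) + (1)·(1) + (0)·(0)) / 3 = 14/3 = 4.6667
  s[U,V] = ((-3)·(3.25) + (2)·(0.25) + (1)·(-1.75) + (0)·(-1.75)) / 3 = -11/3 = -3.6667
  s[V,V] = ((3.25)·(3.25) + (0.25)·(0.25) + (-1.75)·(-1.75) + (-1.75)·(-1.75)) / 3 = 16.75/3 = 5.5833
  Sample standard deviations s_i = √(s[i,i]):
  s(U) = √(4.6667) = 2.1602
  s(V) = √(5.5833) = 2.3629

Step 3 — r_{ij} = s_{ij} / (s_i · s_j):
  r[U,U] = 1 (diagonal).
  r[U,V] = -3.6667 / (2.1602 · 2.3629) = -3.6667 / 5.1045 = -0.7183
  r[V,V] = 1 (diagonal).

R is symmetric with unit diagonal. Assembling:

R = [[1, -0.7183],
 [-0.7183, 1]]


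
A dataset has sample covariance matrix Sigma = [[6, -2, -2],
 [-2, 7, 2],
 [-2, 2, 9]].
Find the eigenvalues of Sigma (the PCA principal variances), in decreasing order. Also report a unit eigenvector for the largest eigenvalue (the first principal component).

Step 1 — characteristic polynomial p(λ) = det(λI - Sigma) = λ³ - tr·λ² + c_1·λ - det, where tr = trace, c_1 = sum of the principal 2×2 minors, det = det(Sigma):
  tr = 6 + 7 + 9 = 22,
  c_1 = (6·7 - (-2)²) + (6·9 - (-2)²) + (7·9 - (2)²) = 38 + 50 + 59 = 147,
  det = 6·(7·9 - (2)²) - (-2)·((-2)·9 - (2)·(-2)) + (-2)·((-2)·(2) - 7·(-2)) = 6·(59) - (-2)·(-14) + (-2)·(10) = 306.
  So p(λ) = λ³ - 22λ² + 147λ - 306.
Step 2 — look for an integer root (rational root theorem: any rational root is an integer divisor of 306). Testing λ = 6:
  p(6) = 216 - 792 + 882 - 306 = 0  ✓
  Dividing out (λ - 6): p(λ) = (λ - 6)(λ² - 16λ + 51).
Step 3 — remaining eigenvalues from the quadratic λ² - 16λ + 51 = 0:
  Δ = 16² - 4·51 = 256 - 204 = 52,  λ = (16 ± √52)/2 = (16 ± 7.2111)/2 ≈ 11.6056 or 4.3944.
  Sorted: λ_1 = 11.6056,  λ_2 = 6,  λ_3 = 4.3944  (check: sum = 22 = tr ✓).

Step 4 — unit eigenvector for λ_1 ≈ 11.6056: v spans the null space of (Sigma - λ_1 I), whose rows are
  r_1 = (-5.6056, -2, -2),  r_2 = (-2, -4.6056, 2),  r_3 = (-2, 2, -2.6056).
  v is orthogonal to every row, so take v ∝ r_1 × r_2 = ((-2)·(2) - (-2)·(-4.6056), (-2)·(-2) - (-5.6056)·(2), (-5.6056)·(-4.6056) - (-2)·(-2)) ≈ (-13.2111, 15.2111, 21.8167).
  Rescale (multiply by -1 so the first nonzero entry is positive): u = (13.2111, -15.2111, -21.8167).
  ||u|| = √((13.2111)² + (-15.2111)² + (-21.8167)²) = √(881.8773) ≈ 29.6964,  v_1 = u/||u|| ≈ (0.4449, -0.5122, -0.7347) (||v_1|| = 1).

λ_1 = 11.6056,  λ_2 = 6,  λ_3 = 4.3944;  v_1 ≈ (0.4449, -0.5122, -0.7347)


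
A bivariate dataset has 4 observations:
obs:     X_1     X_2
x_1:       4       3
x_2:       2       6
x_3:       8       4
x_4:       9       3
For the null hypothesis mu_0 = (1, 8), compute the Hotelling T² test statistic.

Step 1 — sample mean vector:
  mean(X_1) = (4 + 2 + 8 + 9) / 4 = 23/4 = 5.75
  mean(X_2) = (3 + 6 + 4 + 3) / 4 = 16/4 = 4
  x̄ = (5.75, 4),  deviation x̄ - mu_0 = (5.75, 4) - (1, 8) = (4.75, -4).

Step 2 — sample covariance matrix, S[i,j] = (1/(n-1)) · Σ_k (x_{k,i} - mean_i) · (x_{k,j} - mean_j), divisor n-1 = 3:
  S[X_1,X_1] = ((-1.75)·(-1.75) + (-3.75)·(-3.75) + (2.25)·(2.25) + (3.25)·(3.25)) / 3 = 32.75/3 = 10.9167
  S[X_1,X_2] = ((-1.75)·(-1) + (-3.75)·(2) + (2.25)·(0) + (3.25)·(-1)) / 3 = -9/3 = -3
  S[X_2,X_2] = ((-1)·(-1) + (2)·(2) + (0)·(0) + (-1)·(-1)) / 3 = 6/3 = 2
  S = [[10.9167, -3],
 [-3, 2]].

Step 3 — invert S. det(S) = 10.9167·2 - (-3)² = 12.8333.
  S^{-1} = (1/det) · [[d, -b], [-b, a]] = [[0.1558, 0.2338],
 [0.2338, 0.8506]].

Step 4 — quadratic form (x̄ - mu_0)^T · S^{-1} · (x̄ - mu_0):
  S^{-1} · (x̄ - mu_0) = (-0.1948, -2.2922),
  (x̄ - mu_0)^T · [...] = (4.75)·(-0.1948) + (-4)·(-2.2922) = 8.2435.

Step 5 — scale by n: T² = 4 · 8.2435 = 32.974.

T² ≈ 32.974


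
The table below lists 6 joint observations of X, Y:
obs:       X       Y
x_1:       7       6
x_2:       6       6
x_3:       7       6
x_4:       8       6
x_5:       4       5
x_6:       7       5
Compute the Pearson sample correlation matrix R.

Step 1 — column means:
  mean(X) = (7 + 6 + 7 + 8 + 4 + 7) / 6 = 39/6 = 6.5
  mean(Y) = (6 + 6 + 6 + 6 + 5 + 5) / 6 = 34/6 = 5.6667

Step 2 — sample variances and covariances s[i,j] = (1/(n-1)) · Σ_k (x_{k,i} - mean_i) · (x_{k,j} - mean_j), with n-1 = 5:
  s[X,X] = ((0.5)·(0.5) + (-0.5)·(-0.5) + (0.5)·(0.5) + (1.5)·(1.5) + (-2.5)·(-2.5) + (0.5)·(0.5)) / 5 = 9.5/5 = 1.9
  s[X,Y] = ((0.5)·(0.3333) + (-0.5)·(0.3333) + (0.5)·(0.3333) + (1.5)·(0.3333) + (-2.5)·(-0.6667) + (0.5)·(-0.6667)) / 5 = 2/5 = 0.4
  s[Y,Y] = ((0.3333)·(0.3333) + (0.3333)·(0.3333) + (0.3333)·(0.3333) + (0.3333)·(0.3333) + (-0.6667)·(-0.6667) + (-0.6667)·(-0.6667)) / 5 = 1.3333/5 = 0.2667
  Sample standard deviations s_i = √(s[i,i]):
  s(X) = √(1.9) = 1.3784
  s(Y) = √(0.2667) = 0.5164

Step 3 — r_{ij} = s_{ij} / (s_i · s_j):
  r[X,X] = 1 (diagonal).
  r[X,Y] = 0.4 / (1.3784 · 0.5164) = 0.4 / 0.7118 = 0.562
  r[Y,Y] = 1 (diagonal).

R is symmetric with unit diagonal. Assembling:

R = [[1, 0.562],
 [0.562, 1]]


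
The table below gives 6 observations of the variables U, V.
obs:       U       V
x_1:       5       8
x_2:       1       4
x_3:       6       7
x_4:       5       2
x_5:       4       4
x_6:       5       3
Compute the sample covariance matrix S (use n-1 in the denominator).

Step 1 — column means:
  mean(U) = (5 + 1 + 6 + 5 + 4 + 5) / 6 = 26/6 = 4.3333
  mean(V) = (8 + 4 + 7 + 2 + 4 + 3) / 6 = 28/6 = 4.6667

Step 2 — sample covariance S[i,j] = (1/(n-1)) · Σ_k (x_{k,i} - mean_i) · (x_{k,j} - mean_j), with n-1 = 5.
  S[U,U] = ((0.6667)·(0.6667) + (-3.3333)·(-3.3333) + (1.6667)·(1.6667) + (0.6667)·(0.6667) + (-0.3333)·(-0.3333) + (0.6667)·(0.6667)) / 5 = 15.3333/5 = 3.0667
  S[U,V] = ((0.6667)·(3.3333) + (-3.3333)·(-0.6667) + (1.6667)·(2.3333) + (0.6667)·(-2.6667) + (-0.3333)·(-0.6667) + (0.6667)·(-1.6667)) / 5 = 5.6667/5 = 1.1333
  S[V,V] = ((3.3333)·(3.3333) + (-0.6667)·(-0.6667) + (2.3333)·(2.3333) + (-2.6667)·(-2.6667) + (-0.6667)·(-0.6667) + (-1.6667)·(-1.6667)) / 5 = 27.3333/5 = 5.4667

S is symmetric (S[j,i] = S[i,j]). Assembling:

S = [[3.0667, 1.1333],
 [1.1333, 5.4667]]


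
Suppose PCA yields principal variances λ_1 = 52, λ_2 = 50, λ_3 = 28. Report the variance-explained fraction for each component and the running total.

Step 1 — total variance = trace(Sigma) = Σ λ_i = 52 + 50 + 28 = 130.

Step 2 — fraction explained by component i = λ_i / Σ λ:
  PC1: 52/130 = 0.4
  PC2: 50/130 = 0.3846
  PC3: 28/130 = 0.2154

Step 3 — cumulative fraction after k components = (λ_1 + ... + λ_k) / Σ λ:
  k = 1: 52/130 = 0.4
  k = 2: (52 + 50)/130 = 102/130 = 0.7846
  k = 3: (52 + 50 + 28)/130 = 130/130 = 1

Summary (fraction, with percent):

explained: PC1 0.4 (40%), PC2 0.3846 (38.46%), PC3 0.2154 (21.54%);  cumulative: 0.4, 0.7846, 1


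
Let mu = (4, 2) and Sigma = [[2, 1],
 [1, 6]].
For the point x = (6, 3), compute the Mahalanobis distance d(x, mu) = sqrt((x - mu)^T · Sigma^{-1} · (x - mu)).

Step 1 — centre the observation: (x - mu) = (2, 1).

Step 2 — invert Sigma. det(Sigma) = 2·6 - (1)² = 11.
  Sigma^{-1} = (1/det) · [[d, -b], [-b, a]] = [[0.5455, -0.0909],
 [-0.0909, 0.1818]].

Step 3 — form the quadratic (x - mu)^T · Sigma^{-1} · (x - mu):
  Sigma^{-1} · (x - mu) = (1, 0).
  (x - mu)^T · [Sigma^{-1} · (x - mu)] = (2)·(1) + (1)·(0) = 2.

Step 4 — take square root: d = √(2) ≈ 1.4142.

d(x, mu) = √(2) ≈ 1.4142


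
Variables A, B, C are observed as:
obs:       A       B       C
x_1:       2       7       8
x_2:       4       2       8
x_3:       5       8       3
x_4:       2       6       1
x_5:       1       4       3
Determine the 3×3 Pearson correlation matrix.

Step 1 — column means:
  mean(A) = (2 + 4 + 5 + 2 + 1) / 5 = 14/5 = 2.8
  mean(B) = (7 + 2 + 8 + 6 + 4) / 5 = 27/5 = 5.4
  mean(C) = (8 + 8 + 3 + 1 + 3) / 5 = 23/5 = 4.6

Step 2 — sample variances and covariances s[i,j] = (1/(n-1)) · Σ_k (x_{k,i} - mean_i) · (x_{k,j} - mean_j), with n-1 = 4:
  s[A,A] = ((-0.8)·(-0.8) + (1.2)·(1.2) + (2.2)·(2.2) + (-0.8)·(-0.8) + (-1.8)·(-1.8)) / 4 = 10.8/4 = 2.7
  s[A,B] = ((-0.8)·(1.6) + (1.2)·(-3.4) + (2.2)·(2.6) + (-0.8)·(0.6) + (-1.8)·(-1.4)) / 4 = 2.4/4 = 0.6
  s[A,C] = ((-0.8)·(3.4) + (1.2)·(3.4) + (2.2)·(-1.6) + (-0.8)·(-3.6) + (-1.8)·(-1.6)) / 4 = 3.6/4 = 0.9
  s[B,B] = ((1.6)·(1.6) + (-3.4)·(-3.4) + (2.6)·(2.6) + (0.6)·(0.6) + (-1.4)·(-1.4)) / 4 = 23.2/4 = 5.8
  s[B,C] = ((1.6)·(3.4) + (-3.4)·(3.4) + (2.6)·(-1.6) + (0.6)·(-3.6) + (-1.4)·(-1.6)) / 4 = -10.2/4 = -2.55
  s[C,C] = ((3.4)·(3.4) + (3.4)·(3.4) + (-1.6)·(-1.6) + (-3.6)·(-3.6) + (-1.6)·(-1.6)) / 4 = 41.2/4 = 10.3
  Sample standard deviations s_i = √(s[i,i]):
  s(A) = √(2.7) = 1.6432
  s(B) = √(5.8) = 2.4083
  s(C) = √(10.3) = 3.2094

Step 3 — r_{ij} = s_{ij} / (s_i · s_j):
  r[A,A] = 1 (diagonal).
  r[A,B] = 0.6 / (1.6432 · 2.4083) = 0.6 / 3.9573 = 0.1516
  r[A,C] = 0.9 / (1.6432 · 3.2094) = 0.9 / 5.2735 = 0.1707
  r[B,B] = 1 (diagonal).
  r[B,C] = -2.55 / (2.4083 · 3.2094) = -2.55 / 7.7292 = -0.3299
  r[C,C] = 1 (diagonal).

R is symmetric with unit diagonal. Assembling:

R = [[1, 0.1516, 0.1707],
 [0.1516, 1, -0.3299],
 [0.1707, -0.3299, 1]]


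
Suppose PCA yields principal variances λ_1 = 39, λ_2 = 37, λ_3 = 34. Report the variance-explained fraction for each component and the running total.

Step 1 — total variance = trace(Sigma) = Σ λ_i = 39 + 37 + 34 = 110.

Step 2 — fraction explained by component i = λ_i / Σ λ:
  PC1: 39/110 = 0.3545
  PC2: 37/110 = 0.3364
  PC3: 34/110 = 0.3091

Step 3 — cumulative fraction after k components = (λ_1 + ... + λ_k) / Σ λ:
  k = 1: 39/110 = 0.3545
  k = 2: (39 + 37)/110 = 76/110 = 0.6909
  k = 3: (39 + 37 + 34)/110 = 110/110 = 1

Summary (fraction, with percent):

explained: PC1 0.3545 (35.45%), PC2 0.3364 (33.64%), PC3 0.3091 (30.91%);  cumulative: 0.3545, 0.6909, 1


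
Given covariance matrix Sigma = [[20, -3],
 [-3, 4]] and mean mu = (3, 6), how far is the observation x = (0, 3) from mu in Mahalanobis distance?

Step 1 — centre the observation: (x - mu) = (-3, -3).

Step 2 — invert Sigma. det(Sigma) = 20·4 - (-3)² = 71.
  Sigma^{-1} = (1/det) · [[d, -b], [-b, a]] = [[0.0563, 0.0423],
 [0.0423, 0.2817]].

Step 3 — form the quadratic (x - mu)^T · Sigma^{-1} · (x - mu):
  Sigma^{-1} · (x - mu) = (-0.2958, -0.9718).
  (x - mu)^T · [Sigma^{-1} · (x - mu)] = (-3)·(-0.2958) + (-3)·(-0.9718) = 3.8028.

Step 4 — take square root: d = √(3.8028) ≈ 1.9501.

d(x, mu) = √(3.8028) ≈ 1.9501


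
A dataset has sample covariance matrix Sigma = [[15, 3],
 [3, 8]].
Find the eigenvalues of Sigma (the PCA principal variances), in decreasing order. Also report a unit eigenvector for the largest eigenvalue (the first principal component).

Step 1 — characteristic polynomial of 2×2 Sigma:
  det(Sigma - λI) = λ² - trace · λ + det = 0.
  trace = 15 + 8 = 23, det = 15·8 - (3)² = 111.
Step 2 — discriminant:
  Δ = trace² - 4·det = 529 - 444 = 85.
Step 3 — eigenvalues:
  λ = (trace ± √Δ)/2 = (23 ± 9.2195)/2,
  λ_1 = 16.1098,  λ_2 = 6.8902.

Step 4 — unit eigenvector for λ_1: solve (Sigma - λ_1 I)v = 0. First row:
  (15 - 16.1098)·v_x + (3)·v_y = 0, i.e. (-1.1098)·v_x + (3)·v_y = 0,
  so v ∝ (b, λ_1 - a) = (3, 1.1098) = u.
  ||u|| = √((3)² + (1.1098)²) = √(10.2316) ≈ 3.1987,
  v_1 = u/||u|| ≈ (0.9379, 0.3469) (||v_1|| = 1).

λ_1 = 16.1098,  λ_2 = 6.8902;  v_1 ≈ (0.9379, 0.3469)


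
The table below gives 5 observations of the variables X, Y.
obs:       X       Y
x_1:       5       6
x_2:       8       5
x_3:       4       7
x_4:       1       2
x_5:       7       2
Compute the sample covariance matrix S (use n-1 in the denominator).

Step 1 — column means:
  mean(X) = (5 + 8 + 4 + 1 + 7) / 5 = 25/5 = 5
  mean(Y) = (6 + 5 + 7 + 2 + 2) / 5 = 22/5 = 4.4

Step 2 — sample covariance S[i,j] = (1/(n-1)) · Σ_k (x_{k,i} - mean_i) · (x_{k,j} - mean_j), with n-1 = 4.
  S[X,X] = ((0)·(0) + (3)·(3) + (-1)·(-1) + (-4)·(-4) + (2)·(2)) / 4 = 30/4 = 7.5
  S[X,Y] = ((0)·(1.6) + (3)·(0.6) + (-1)·(2.6) + (-4)·(-2.4) + (2)·(-2.4)) / 4 = 4/4 = 1
  S[Y,Y] = ((1.6)·(1.6) + (0.6)·(0.6) + (2.6)·(2.6) + (-2.4)·(-2.4) + (-2.4)·(-2.4)) / 4 = 21.2/4 = 5.3

S is symmetric (S[j,i] = S[i,j]). Assembling:

S = [[7.5, 1],
 [1, 5.3]]


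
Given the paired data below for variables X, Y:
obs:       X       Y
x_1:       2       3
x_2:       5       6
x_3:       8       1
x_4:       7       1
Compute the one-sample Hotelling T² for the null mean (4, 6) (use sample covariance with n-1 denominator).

Step 1 — sample mean vector:
  mean(X) = (2 + 5 + 8 + 7) / 4 = 22/4 = 5.5
  mean(Y) = (3 + 6 + 1 + 1) / 4 = 11/4 = 2.75
  x̄ = (5.5, 2.75),  deviation x̄ - mu_0 = (5.5, 2.75) - (4, 6) = (1.5, -3.25).

Step 2 — sample covariance matrix, S[i,j] = (1/(n-1)) · Σ_k (x_{k,i} - mean_i) · (x_{k,j} - mean_j), divisor n-1 = 3:
  S[X,X] = ((-3.5)·(-3.5) + (-0.5)·(-0.5) + (2.5)·(2.5) + (1.5)·(1.5)) / 3 = 21/3 = 7
  S[X,Y] = ((-3.5)·(0.25) + (-0.5)·(3.25) + (2.5)·(-1.75) + (1.5)·(-1.75)) / 3 = -9.5/3 = -3.1667
  S[Y,Y] = ((0.25)·(0.25) + (3.25)·(3.25) + (-1.75)·(-1.75) + (-1.75)·(-1.75)) / 3 = 16.75/3 = 5.5833
  S = [[7, -3.1667],
 [-3.1667, 5.5833]].

Step 3 — invert S. det(S) = 7·5.5833 - (-3.1667)² = 29.0556.
  S^{-1} = (1/det) · [[d, -b], [-b, a]] = [[0.1922, 0.109],
 [0.109, 0.2409]].

Step 4 — quadratic form (x̄ - mu_0)^T · S^{-1} · (x̄ - mu_0):
  S^{-1} · (x̄ - mu_0) = (-0.066, -0.6195),
  (x̄ - mu_0)^T · [...] = (1.5)·(-0.066) + (-3.25)·(-0.6195) = 1.9144.

Step 5 — scale by n: T² = 4 · 1.9144 = 7.6577.

T² ≈ 7.6577


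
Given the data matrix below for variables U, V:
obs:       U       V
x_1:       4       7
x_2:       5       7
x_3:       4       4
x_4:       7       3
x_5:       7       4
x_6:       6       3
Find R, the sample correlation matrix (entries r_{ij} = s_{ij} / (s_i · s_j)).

Step 1 — column means:
  mean(U) = (4 + 5 + 4 + 7 + 7 + 6) / 6 = 33/6 = 5.5
  mean(V) = (7 + 7 + 4 + 3 + 4 + 3) / 6 = 28/6 = 4.6667

Step 2 — sample variances and covariances s[i,j] = (1/(n-1)) · Σ_k (x_{k,i} - mean_i) · (x_{k,j} - mean_j), with n-1 = 5:
  s[U,U] = ((-1.5)·(-1.5) + (-0.5)·(-0.5) + (-1.5)·(-1.5) + (1.5)·(1.5) + (1.5)·(1.5) + (0.5)·(0.5)) / 5 = 9.5/5 = 1.9
  s[U,V] = ((-1.5)·(2.3333) + (-0.5)·(2.3333) + (-1.5)·(-0.6667) + (1.5)·(-1.6667) + (1.5)·(-0.6667) + (0.5)·(-1.6667)) / 5 = -8/5 = -1.6
  s[V,V] = ((2.3333)·(2.3333) + (2.3333)·(2.3333) + (-0.6667)·(-0.6667) + (-1.6667)·(-1.6667) + (-0.6667)·(-0.6667) + (-1.6667)·(-1.6667)) / 5 = 17.3333/5 = 3.4667
  Sample standard deviations s_i = √(s[i,i]):
  s(U) = √(1.9) = 1.3784
  s(V) = √(3.4667) = 1.8619

Step 3 — r_{ij} = s_{ij} / (s_i · s_j):
  r[U,U] = 1 (diagonal).
  r[U,V] = -1.6 / (1.3784 · 1.8619) = -1.6 / 2.5665 = -0.6234
  r[V,V] = 1 (diagonal).

R is symmetric with unit diagonal. Assembling:

R = [[1, -0.6234],
 [-0.6234, 1]]


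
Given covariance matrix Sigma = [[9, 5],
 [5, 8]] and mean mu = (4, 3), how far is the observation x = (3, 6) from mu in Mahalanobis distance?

Step 1 — centre the observation: (x - mu) = (-1, 3).

Step 2 — invert Sigma. det(Sigma) = 9·8 - (5)² = 47.
  Sigma^{-1} = (1/det) · [[d, -b], [-b, a]] = [[0.1702, -0.1064],
 [-0.1064, 0.1915]].

Step 3 — form the quadratic (x - mu)^T · Sigma^{-1} · (x - mu):
  Sigma^{-1} · (x - mu) = (-0.4894, 0.6809).
  (x - mu)^T · [Sigma^{-1} · (x - mu)] = (-1)·(-0.4894) + (3)·(0.6809) = 2.5319.

Step 4 — take square root: d = √(2.5319) ≈ 1.5912.

d(x, mu) = √(2.5319) ≈ 1.5912


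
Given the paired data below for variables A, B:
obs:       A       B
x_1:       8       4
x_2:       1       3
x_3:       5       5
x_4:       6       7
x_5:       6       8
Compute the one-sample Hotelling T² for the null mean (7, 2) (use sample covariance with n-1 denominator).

Step 1 — sample mean vector:
  mean(A) = (8 + 1 + 5 + 6 + 6) / 5 = 26/5 = 5.2
  mean(B) = (4 + 3 + 5 + 7 + 8) / 5 = 27/5 = 5.4
  x̄ = (5.2, 5.4),  deviation x̄ - mu_0 = (5.2, 5.4) - (7, 2) = (-1.8, 3.4).

Step 2 — sample covariance matrix, S[i,j] = (1/(n-1)) · Σ_k (x_{k,i} - mean_i) · (x_{k,j} - mean_j), divisor n-1 = 4:
  S[A,A] = ((2.8)·(2.8) + (-4.2)·(-4.2) + (-0.2)·(-0.2) + (0.8)·(0.8) + (0.8)·(0.8)) / 4 = 26.8/4 = 6.7
  S[A,B] = ((2.8)·(-1.4) + (-4.2)·(-2.4) + (-0.2)·(-0.4) + (0.8)·(1.6) + (0.8)·(2.6)) / 4 = 9.6/4 = 2.4
  S[B,B] = ((-1.4)·(-1.4) + (-2.4)·(-2.4) + (-0.4)·(-0.4) + (1.6)·(1.6) + (2.6)·(2.6)) / 4 = 17.2/4 = 4.3
  S = [[6.7, 2.4],
 [2.4, 4.3]].

Step 3 — invert S. det(S) = 6.7·4.3 - (2.4)² = 23.05.
  S^{-1} = (1/det) · [[d, -b], [-b, a]] = [[0.1866, -0.1041],
 [-0.1041, 0.2907]].

Step 4 — quadratic form (x̄ - mu_0)^T · S^{-1} · (x̄ - mu_0):
  S^{-1} · (x̄ - mu_0) = (-0.6898, 1.1757),
  (x̄ - mu_0)^T · [...] = (-1.8)·(-0.6898) + (3.4)·(1.1757) = 5.239.

Step 5 — scale by n: T² = 5 · 5.239 = 26.1952.

T² ≈ 26.1952


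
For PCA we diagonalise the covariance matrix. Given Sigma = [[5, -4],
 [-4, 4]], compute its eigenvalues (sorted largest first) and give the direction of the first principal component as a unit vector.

Step 1 — characteristic polynomial of 2×2 Sigma:
  det(Sigma - λI) = λ² - trace · λ + det = 0.
  trace = 5 + 4 = 9, det = 5·4 - (-4)² = 4.
Step 2 — discriminant:
  Δ = trace² - 4·det = 81 - 16 = 65.
Step 3 — eigenvalues:
  λ = (trace ± √Δ)/2 = (9 ± 8.0623)/2,
  λ_1 = 8.5311,  λ_2 = 0.4689.

Step 4 — unit eigenvector for λ_1: solve (Sigma - λ_1 I)v = 0. First row:
  (5 - 8.5311)·v_x + (-4)·v_y = 0, i.e. (-3.5311)·v_x + (-4)·v_y = 0,
  so v ∝ (b, λ_1 - a) = (-4, 3.5311); multiply by -1 so the first entry is positive: u = (4, -3.5311).
  ||u|| = √((4)² + (-3.5311)²) = √(28.4689) ≈ 5.3356,
  v_1 = u/||u|| ≈ (0.7497, -0.6618) (||v_1|| = 1).

λ_1 = 8.5311,  λ_2 = 0.4689;  v_1 ≈ (0.7497, -0.6618)


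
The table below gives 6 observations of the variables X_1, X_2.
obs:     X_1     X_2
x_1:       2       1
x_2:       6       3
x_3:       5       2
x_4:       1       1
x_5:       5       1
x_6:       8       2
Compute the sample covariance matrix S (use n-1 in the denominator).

Step 1 — column means:
  mean(X_1) = (2 + 6 + 5 + 1 + 5 + 8) / 6 = 27/6 = 4.5
  mean(X_2) = (1 + 3 + 2 + 1 + 1 + 2) / 6 = 10/6 = 1.6667

Step 2 — sample covariance S[i,j] = (1/(n-1)) · Σ_k (x_{k,i} - mean_i) · (x_{k,j} - mean_j), with n-1 = 5.
  S[X_1,X_1] = ((-2.5)·(-2.5) + (1.5)·(1.5) + (0.5)·(0.5) + (-3.5)·(-3.5) + (0.5)·(0.5) + (3.5)·(3.5)) / 5 = 33.5/5 = 6.7
  S[X_1,X_2] = ((-2.5)·(-0.6667) + (1.5)·(1.3333) + (0.5)·(0.3333) + (-3.5)·(-0.6667) + (0.5)·(-0.6667) + (3.5)·(0.3333)) / 5 = 7/5 = 1.4
  S[X_2,X_2] = ((-0.6667)·(-0.6667) + (1.3333)·(1.3333) + (0.3333)·(0.3333) + (-0.6667)·(-0.6667) + (-0.6667)·(-0.6667) + (0.3333)·(0.3333)) / 5 = 3.3333/5 = 0.6667

S is symmetric (S[j,i] = S[i,j]). Assembling:

S = [[6.7, 1.4],
 [1.4, 0.6667]]


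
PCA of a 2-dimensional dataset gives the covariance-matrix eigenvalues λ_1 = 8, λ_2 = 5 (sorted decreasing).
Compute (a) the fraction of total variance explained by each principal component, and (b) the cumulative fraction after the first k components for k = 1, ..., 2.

Step 1 — total variance = trace(Sigma) = Σ λ_i = 8 + 5 = 13.

Step 2 — fraction explained by component i = λ_i / Σ λ:
  PC1: 8/13 = 0.6154
  PC2: 5/13 = 0.3846

Step 3 — cumulative fraction after k components = (λ_1 + ... + λ_k) / Σ λ:
  k = 1: 8/13 = 0.6154
  k = 2: (8 + 5)/13 = 13/13 = 1

Summary (fraction, with percent):

explained: PC1 0.6154 (61.54%), PC2 0.3846 (38.46%);  cumulative: 0.6154, 1


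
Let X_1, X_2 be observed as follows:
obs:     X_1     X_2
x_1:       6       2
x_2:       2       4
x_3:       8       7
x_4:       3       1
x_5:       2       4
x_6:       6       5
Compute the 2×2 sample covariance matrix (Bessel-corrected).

Step 1 — column means:
  mean(X_1) = (6 + 2 + 8 + 3 + 2 + 6) / 6 = 27/6 = 4.5
  mean(X_2) = (2 + 4 + 7 + 1 + 4 + 5) / 6 = 23/6 = 3.8333

Step 2 — sample covariance S[i,j] = (1/(n-1)) · Σ_k (x_{k,i} - mean_i) · (x_{k,j} - mean_j), with n-1 = 5.
  S[X_1,X_1] = ((1.5)·(1.5) + (-2.5)·(-2.5) + (3.5)·(3.5) + (-1.5)·(-1.5) + (-2.5)·(-2.5) + (1.5)·(1.5)) / 5 = 31.5/5 = 6.3
  S[X_1,X_2] = ((1.5)·(-1.8333) + (-2.5)·(0.1667) + (3.5)·(3.1667) + (-1.5)·(-2.8333) + (-2.5)·(0.1667) + (1.5)·(1.1667)) / 5 = 13.5/5 = 2.7
  S[X_2,X_2] = ((-1.8333)·(-1.8333) + (0.1667)·(0.1667) + (3.1667)·(3.1667) + (-2.8333)·(-2.8333) + (0.1667)·(0.1667) + (1.1667)·(1.1667)) / 5 = 22.8333/5 = 4.5667

S is symmetric (S[j,i] = S[i,j]). Assembling:

S = [[6.3, 2.7],
 [2.7, 4.5667]]


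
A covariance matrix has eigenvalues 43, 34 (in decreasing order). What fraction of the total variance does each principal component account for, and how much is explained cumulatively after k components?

Step 1 — total variance = trace(Sigma) = Σ λ_i = 43 + 34 = 77.

Step 2 — fraction explained by component i = λ_i / Σ λ:
  PC1: 43/77 = 0.5584
  PC2: 34/77 = 0.4416

Step 3 — cumulative fraction after k components = (λ_1 + ... + λ_k) / Σ λ:
  k = 1: 43/77 = 0.5584
  k = 2: (43 + 34)/77 = 77/77 = 1

Summary (fraction, with percent):

explained: PC1 0.5584 (55.84%), PC2 0.4416 (44.16%);  cumulative: 0.5584, 1


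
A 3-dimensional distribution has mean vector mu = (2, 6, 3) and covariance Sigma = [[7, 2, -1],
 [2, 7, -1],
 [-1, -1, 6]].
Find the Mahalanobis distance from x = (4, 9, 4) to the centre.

Step 1 — centre the observation: (x - mu) = (2, 3, 1).

Step 2 — invert Sigma (cofactor / det for 3×3, or solve directly):
  Sigma^{-1} = [[0.1577, -0.0423, 0.0192],
 [-0.0423, 0.1577, 0.0192],
 [0.0192, 0.0192, 0.1731]].

Step 3 — form the quadratic (x - mu)^T · Sigma^{-1} · (x - mu):
  Sigma^{-1} · (x - mu) = (0.2077, 0.4077, 0.2692).
  (x - mu)^T · [Sigma^{-1} · (x - mu)] = (2)·(0.2077) + (3)·(0.4077) + (1)·(0.2692) = 1.9077.

Step 4 — take square root: d = √(1.9077) ≈ 1.3812.

d(x, mu) = √(1.9077) ≈ 1.3812


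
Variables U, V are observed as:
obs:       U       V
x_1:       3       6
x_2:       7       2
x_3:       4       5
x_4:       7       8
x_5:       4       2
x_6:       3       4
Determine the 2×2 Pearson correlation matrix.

Step 1 — column means:
  mean(U) = (3 + 7 + 4 + 7 + 4 + 3) / 6 = 28/6 = 4.6667
  mean(V) = (6 + 2 + 5 + 8 + 2 + 4) / 6 = 27/6 = 4.5

Step 2 — sample variances and covariances s[i,j] = (1/(n-1)) · Σ_k (x_{k,i} - mean_i) · (x_{k,j} - mean_j), with n-1 = 5:
  s[U,U] = ((-1.6667)·(-1.6667) + (2.3333)·(2.3333) + (-0.6667)·(-0.6667) + (2.3333)·(2.3333) + (-0.6667)·(-0.6667) + (-1.6667)·(-1.6667)) / 5 = 17.3333/5 = 3.4667
  s[U,V] = ((-1.6667)·(1.5) + (2.3333)·(-2.5) + (-0.6667)·(0.5) + (2.3333)·(3.5) + (-0.6667)·(-2.5) + (-1.6667)·(-0.5)) / 5 = 2/5 = 0.4
  s[V,V] = ((1.5)·(1.5) + (-2.5)·(-2.5) + (0.5)·(0.5) + (3.5)·(3.5) + (-2.5)·(-2.5) + (-0.5)·(-0.5)) / 5 = 27.5/5 = 5.5
  Sample standard deviations s_i = √(s[i,i]):
  s(U) = √(3.4667) = 1.8619
  s(V) = √(5.5) = 2.3452

Step 3 — r_{ij} = s_{ij} / (s_i · s_j):
  r[U,U] = 1 (diagonal).
  r[U,V] = 0.4 / (1.8619 · 2.3452) = 0.4 / 4.3665 = 0.0916
  r[V,V] = 1 (diagonal).

R is symmetric with unit diagonal. Assembling:

R = [[1, 0.0916],
 [0.0916, 1]]


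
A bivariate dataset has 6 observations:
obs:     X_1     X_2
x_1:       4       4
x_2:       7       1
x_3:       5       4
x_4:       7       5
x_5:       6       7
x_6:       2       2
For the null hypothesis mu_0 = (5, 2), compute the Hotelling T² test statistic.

Step 1 — sample mean vector:
  mean(X_1) = (4 + 7 + 5 + 7 + 6 + 2) / 6 = 31/6 = 5.1667
  mean(X_2) = (4 + 1 + 4 + 5 + 7 + 2) / 6 = 23/6 = 3.8333
  x̄ = (5.1667, 3.8333),  deviation x̄ - mu_0 = (5.1667, 3.8333) - (5, 2) = (0.1667, 1.8333).

Step 2 — sample covariance matrix, S[i,j] = (1/(n-1)) · Σ_k (x_{k,i} - mean_i) · (x_{k,j} - mean_j), divisor n-1 = 5:
  S[X_1,X_1] = ((-1.1667)·(-1.1667) + (1.8333)·(1.8333) + (-0.1667)·(-0.1667) + (1.8333)·(1.8333) + (0.8333)·(0.8333) + (-3.1667)·(-3.1667)) / 5 = 18.8333/5 = 3.7667
  S[X_1,X_2] = ((-1.1667)·(0.1667) + (1.8333)·(-2.8333) + (-0.1667)·(0.1667) + (1.8333)·(1.1667) + (0.8333)·(3.1667) + (-3.1667)·(-1.8333)) / 5 = 5.1667/5 = 1.0333
  S[X_2,X_2] = ((0.1667)·(0.1667) + (-2.8333)·(-2.8333) + (0.1667)·(0.1667) + (1.1667)·(1.1667) + (3.1667)·(3.1667) + (-1.8333)·(-1.8333)) / 5 = 22.8333/5 = 4.5667
  S = [[3.7667, 1.0333],
 [1.0333, 4.5667]].

Step 3 — invert S. det(S) = 3.7667·4.5667 - (1.0333)² = 16.1333.
  S^{-1} = (1/det) · [[d, -b], [-b, a]] = [[0.2831, -0.064],
 [-0.064, 0.2335]].

Step 4 — quadratic form (x̄ - mu_0)^T · S^{-1} · (x̄ - mu_0):
  S^{-1} · (x̄ - mu_0) = (-0.0702, 0.4174),
  (x̄ - mu_0)^T · [...] = (0.1667)·(-0.0702) + (1.8333)·(0.4174) = 0.7534.

Step 5 — scale by n: T² = 6 · 0.7534 = 4.5207.

T² ≈ 4.5207


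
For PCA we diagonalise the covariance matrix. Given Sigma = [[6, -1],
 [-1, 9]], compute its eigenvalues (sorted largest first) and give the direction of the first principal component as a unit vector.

Step 1 — characteristic polynomial of 2×2 Sigma:
  det(Sigma - λI) = λ² - trace · λ + det = 0.
  trace = 6 + 9 = 15, det = 6·9 - (-1)² = 53.
Step 2 — discriminant:
  Δ = trace² - 4·det = 225 - 212 = 13.
Step 3 — eigenvalues:
  λ = (trace ± √Δ)/2 = (15 ± 3.6056)/2,
  λ_1 = 9.3028,  λ_2 = 5.6972.

Step 4 — unit eigenvector for λ_1: solve (Sigma - λ_1 I)v = 0. First row:
  (6 - 9.3028)·v_x + (-1)·v_y = 0, i.e. (-3.3028)·v_x + (-1)·v_y = 0,
  so v ∝ (b, λ_1 - a) = (-1, 3.3028); multiply by -1 so the first entry is positive: u = (1, -3.3028).
  ||u|| = √((1)² + (-3.3028)²) = √(11.9083) ≈ 3.4508,
  v_1 = u/||u|| ≈ (0.2898, -0.9571) (||v_1|| = 1).

λ_1 = 9.3028,  λ_2 = 5.6972;  v_1 ≈ (0.2898, -0.9571)


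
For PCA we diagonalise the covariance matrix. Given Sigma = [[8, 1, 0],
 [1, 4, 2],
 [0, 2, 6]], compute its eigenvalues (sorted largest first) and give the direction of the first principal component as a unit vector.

Step 1 — characteristic polynomial p(λ) = det(λI - Sigma) = λ³ - tr·λ² + c_1·λ - det, where tr = trace, c_1 = sum of the principal 2×2 minors, det = det(Sigma):
  tr = 8 + 4 + 6 = 18,
  c_1 = (8·4 - (1)²) + (8·6 - (0)²) + (4·6 - (2)²) = 31 + 48 + 20 = 99,
  det = 8·(4·6 - (2)²) - (1)·((1)·6 - (2)·(0)) + (0)·((1)·(2) - 4·(0)) = 8·(20) - (1)·(6) + (0)·(2) = 154.
  So p(λ) = λ³ - 18λ² + 99λ - 154.
Step 2 — look for an integer root (rational root theorem: any rational root is an integer divisor of 154). Testing λ = 7:
  p(7) = 343 - 882 + 693 - 154 = 0  ✓
  Dividing out (λ - 7): p(λ) = (λ - 7)(λ² - 11λ + 22).
Step 3 — remaining eigenvalues from the quadratic λ² - 11λ + 22 = 0:
  Δ = 11² - 4·22 = 121 - 88 = 33,  λ = (11 ± √33)/2 = (11 ± 5.7446)/2 ≈ 8.3723 or 2.6277.
  Sorted: λ_1 = 8.3723,  λ_2 = 7,  λ_3 = 2.6277  (check: sum = 18 = tr ✓).

Step 4 — unit eigenvector for λ_1 ≈ 8.3723: v spans the null space of (Sigma - λ_1 I), whose rows are
  r_1 = (-0.3723, 1, 0),  r_2 = (1, -4.3723, 2),  r_3 = (0, 2, -2.3723).
  v is orthogonal to every row, so take v ∝ r_1 × r_2 = ((1)·(2) - (0)·(-4.3723), (0)·(1) - (-0.3723)·(2), (-0.3723)·(-4.3723) - (1)·(1)) ≈ (2, 0.7446, 0.6277).
  Let u = (2, 0.7446, 0.6277).
  ||u|| = √((2)² + (0.7446)² + (0.6277)²) = √(4.9484) ≈ 2.2245,  v_1 = u/||u|| ≈ (0.8991, 0.3347, 0.2822) (||v_1|| = 1).

λ_1 = 8.3723,  λ_2 = 7,  λ_3 = 2.6277;  v_1 ≈ (0.8991, 0.3347, 0.2822)


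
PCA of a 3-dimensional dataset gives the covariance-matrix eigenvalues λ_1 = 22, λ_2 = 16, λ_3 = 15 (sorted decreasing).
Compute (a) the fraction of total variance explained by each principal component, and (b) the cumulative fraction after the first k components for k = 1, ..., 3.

Step 1 — total variance = trace(Sigma) = Σ λ_i = 22 + 16 + 15 = 53.

Step 2 — fraction explained by component i = λ_i / Σ λ:
  PC1: 22/53 = 0.4151
  PC2: 16/53 = 0.3019
  PC3: 15/53 = 0.283

Step 3 — cumulative fraction after k components = (λ_1 + ... + λ_k) / Σ λ:
  k = 1: 22/53 = 0.4151
  k = 2: (22 + 16)/53 = 38/53 = 0.717
  k = 3: (22 + 16 + 15)/53 = 53/53 = 1

Summary (fraction, with percent):

explained: PC1 0.4151 (41.51%), PC2 0.3019 (30.19%), PC3 0.283 (28.3%);  cumulative: 0.4151, 0.717, 1


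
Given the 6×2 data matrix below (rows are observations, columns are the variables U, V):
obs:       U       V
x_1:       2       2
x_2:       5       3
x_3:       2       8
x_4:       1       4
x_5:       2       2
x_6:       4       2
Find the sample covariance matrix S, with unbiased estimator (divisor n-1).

Step 1 — column means:
  mean(U) = (2 + 5 + 2 + 1 + 2 + 4) / 6 = 16/6 = 2.6667
  mean(V) = (2 + 3 + 8 + 4 + 2 + 2) / 6 = 21/6 = 3.5

Step 2 — sample covariance S[i,j] = (1/(n-1)) · Σ_k (x_{k,i} - mean_i) · (x_{k,j} - mean_j), with n-1 = 5.
  S[U,U] = ((-0.6667)·(-0.6667) + (2.3333)·(2.3333) + (-0.6667)·(-0.6667) + (-1.6667)·(-1.6667) + (-0.6667)·(-0.6667) + (1.3333)·(1.3333)) / 5 = 11.3333/5 = 2.2667
  S[U,V] = ((-0.6667)·(-1.5) + (2.3333)·(-0.5) + (-0.6667)·(4.5) + (-1.6667)·(0.5) + (-0.6667)·(-1.5) + (1.3333)·(-1.5)) / 5 = -5/5 = -1
  S[V,V] = ((-1.5)·(-1.5) + (-0.5)·(-0.5) + (4.5)·(4.5) + (0.5)·(0.5) + (-1.5)·(-1.5) + (-1.5)·(-1.5)) / 5 = 27.5/5 = 5.5

S is symmetric (S[j,i] = S[i,j]). Assembling:

S = [[2.2667, -1],
 [-1, 5.5]]


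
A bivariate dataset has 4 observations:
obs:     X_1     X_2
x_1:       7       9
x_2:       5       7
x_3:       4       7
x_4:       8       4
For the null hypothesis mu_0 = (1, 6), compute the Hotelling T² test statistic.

Step 1 — sample mean vector:
  mean(X_1) = (7 + 5 + 4 + 8) / 4 = 24/4 = 6
  mean(X_2) = (9 + 7 + 7 + 4) / 4 = 27/4 = 6.75
  x̄ = (6, 6.75),  deviation x̄ - mu_0 = (6, 6.75) - (1, 6) = (5, 0.75).

Step 2 — sample covariance matrix, S[i,j] = (1/(n-1)) · Σ_k (x_{k,i} - mean_i) · (x_{k,j} - mean_j), divisor n-1 = 3:
  S[X_1,X_1] = ((1)·(1) + (-1)·(-1) + (-2)·(-2) + (2)·(2)) / 3 = 10/3 = 3.3333
  S[X_1,X_2] = ((1)·(2.25) + (-1)·(0.25) + (-2)·(0.25) + (2)·(-2.75)) / 3 = -4/3 = -1.3333
  S[X_2,X_2] = ((2.25)·(2.25) + (0.25)·(0.25) + (0.25)·(0.25) + (-2.75)·(-2.75)) / 3 = 12.75/3 = 4.25
  S = [[3.3333, -1.3333],
 [-1.3333, 4.25]].

Step 3 — invert S. det(S) = 3.3333·4.25 - (-1.3333)² = 12.3889.
  S^{-1} = (1/det) · [[d, -b], [-b, a]] = [[0.343, 0.1076],
 [0.1076, 0.2691]].

Step 4 — quadratic form (x̄ - mu_0)^T · S^{-1} · (x̄ - mu_0):
  S^{-1} · (x̄ - mu_0) = (1.796, 0.7399),
  (x̄ - mu_0)^T · [...] = (5)·(1.796) + (0.75)·(0.7399) = 9.5348.

Step 5 — scale by n: T² = 4 · 9.5348 = 38.139.

T² ≈ 38.139


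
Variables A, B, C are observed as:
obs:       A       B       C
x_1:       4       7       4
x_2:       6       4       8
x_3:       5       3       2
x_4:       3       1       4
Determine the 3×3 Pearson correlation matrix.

Step 1 — column means:
  mean(A) = (4 + 6 + 5 + 3) / 4 = 18/4 = 4.5
  mean(B) = (7 + 4 + 3 + 1) / 4 = 15/4 = 3.75
  mean(C) = (4 + 8 + 2 + 4) / 4 = 18/4 = 4.5

Step 2 — sample variances and covariances s[i,j] = (1/(n-1)) · Σ_k (x_{k,i} - mean_i) · (x_{k,j} - mean_j), with n-1 = 3:
  s[A,A] = ((-0.5)·(-0.5) + (1.5)·(1.5) + (0.5)·(0.5) + (-1.5)·(-1.5)) / 3 = 5/3 = 1.6667
  s[A,B] = ((-0.5)·(3.25) + (1.5)·(0.25) + (0.5)·(-0.75) + (-1.5)·(-2.75)) / 3 = 2.5/3 = 0.8333
  s[A,C] = ((-0.5)·(-0.5) + (1.5)·(3.5) + (0.5)·(-2.5) + (-1.5)·(-0.5)) / 3 = 5/3 = 1.6667
  s[B,B] = ((3.25)·(3.25) + (0.25)·(0.25) + (-0.75)·(-0.75) + (-2.75)·(-2.75)) / 3 = 18.75/3 = 6.25
  s[B,C] = ((3.25)·(-0.5) + (0.25)·(3.5) + (-0.75)·(-2.5) + (-2.75)·(-0.5)) / 3 = 2.5/3 = 0.8333
  s[C,C] = ((-0.5)·(-0.5) + (3.5)·(3.5) + (-2.5)·(-2.5) + (-0.5)·(-0.5)) / 3 = 19/3 = 6.3333
  Sample standard deviations s_i = √(s[i,i]):
  s(A) = √(1.6667) = 1.291
  s(B) = √(6.25) = 2.5
  s(C) = √(6.3333) = 2.5166

Step 3 — r_{ij} = s_{ij} / (s_i · s_j):
  r[A,A] = 1 (diagonal).
  r[A,B] = 0.8333 / (1.291 · 2.5) = 0.8333 / 3.2275 = 0.2582
  r[A,C] = 1.6667 / (1.291 · 2.5166) = 1.6667 / 3.2489 = 0.513
  r[B,B] = 1 (diagonal).
  r[B,C] = 0.8333 / (2.5 · 2.5166) = 0.8333 / 6.2915 = 0.1325
  r[C,C] = 1 (diagonal).

R is symmetric with unit diagonal. Assembling:

R = [[1, 0.2582, 0.513],
 [0.2582, 1, 0.1325],
 [0.513, 0.1325, 1]]


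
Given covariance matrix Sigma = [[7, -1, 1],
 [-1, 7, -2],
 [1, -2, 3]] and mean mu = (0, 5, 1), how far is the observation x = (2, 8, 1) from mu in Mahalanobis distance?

Step 1 — centre the observation: (x - mu) = (2, 3, 0).

Step 2 — invert Sigma (cofactor / det for 3×3, or solve directly):
  Sigma^{-1} = [[0.1504, 0.0088, -0.0442],
 [0.0088, 0.177, 0.115],
 [-0.0442, 0.115, 0.4248]].

Step 3 — form the quadratic (x - mu)^T · Sigma^{-1} · (x - mu):
  Sigma^{-1} · (x - mu) = (0.3274, 0.5487, 0.2566).
  (x - mu)^T · [Sigma^{-1} · (x - mu)] = (2)·(0.3274) + (3)·(0.5487) + (0)·(0.2566) = 2.3009.

Step 4 — take square root: d = √(2.3009) ≈ 1.5169.

d(x, mu) = √(2.3009) ≈ 1.5169


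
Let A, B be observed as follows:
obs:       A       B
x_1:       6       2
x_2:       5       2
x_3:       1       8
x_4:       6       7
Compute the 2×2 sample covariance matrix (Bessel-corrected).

Step 1 — column means:
  mean(A) = (6 + 5 + 1 + 6) / 4 = 18/4 = 4.5
  mean(B) = (2 + 2 + 8 + 7) / 4 = 19/4 = 4.75

Step 2 — sample covariance S[i,j] = (1/(n-1)) · Σ_k (x_{k,i} - mean_i) · (x_{k,j} - mean_j), with n-1 = 3.
  S[A,A] = ((1.5)·(1.5) + (0.5)·(0.5) + (-3.5)·(-3.5) + (1.5)·(1.5)) / 3 = 17/3 = 5.6667
  S[A,B] = ((1.5)·(-2.75) + (0.5)·(-2.75) + (-3.5)·(3.25) + (1.5)·(2.25)) / 3 = -13.5/3 = -4.5
  S[B,B] = ((-2.75)·(-2.75) + (-2.75)·(-2.75) + (3.25)·(3.25) + (2.25)·(2.25)) / 3 = 30.75/3 = 10.25

S is symmetric (S[j,i] = S[i,j]). Assembling:

S = [[5.6667, -4.5],
 [-4.5, 10.25]]


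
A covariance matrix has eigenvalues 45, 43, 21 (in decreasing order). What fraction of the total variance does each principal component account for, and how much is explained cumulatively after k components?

Step 1 — total variance = trace(Sigma) = Σ λ_i = 45 + 43 + 21 = 109.

Step 2 — fraction explained by component i = λ_i / Σ λ:
  PC1: 45/109 = 0.4128
  PC2: 43/109 = 0.3945
  PC3: 21/109 = 0.1927

Step 3 — cumulative fraction after k components = (λ_1 + ... + λ_k) / Σ λ:
  k = 1: 45/109 = 0.4128
  k = 2: (45 + 43)/109 = 88/109 = 0.8073
  k = 3: (45 + 43 + 21)/109 = 109/109 = 1

Summary (fraction, with percent):

explained: PC1 0.4128 (41.28%), PC2 0.3945 (39.45%), PC3 0.1927 (19.27%);  cumulative: 0.4128, 0.8073, 1
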